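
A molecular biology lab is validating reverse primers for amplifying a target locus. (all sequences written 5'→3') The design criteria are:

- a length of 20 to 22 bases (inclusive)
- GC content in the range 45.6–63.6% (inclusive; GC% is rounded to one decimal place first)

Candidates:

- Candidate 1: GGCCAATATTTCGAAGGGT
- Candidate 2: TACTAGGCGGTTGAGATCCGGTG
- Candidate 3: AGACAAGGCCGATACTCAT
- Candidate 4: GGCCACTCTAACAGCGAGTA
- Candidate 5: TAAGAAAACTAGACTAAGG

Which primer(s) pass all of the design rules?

Candidate 4 only.

Candidate 1 (19 nt, A=5 T=5 G=6 C=3): length 19, outside 20–22 ✗; GC 9/19 = 47.4% ✓ — fails.
Candidate 2 (23 nt, A=4 T=6 G=9 C=4): length 23, outside 20–22 ✗; GC 13/23 = 56.5% ✓ — fails.
Candidate 3 (19 nt, A=7 T=3 G=4 C=5): length 19, outside 20–22 ✗; GC 9/19 = 47.4% ✓ — fails.
Candidate 4 (20 nt, A=6 T=3 G=5 C=6): length 20 ✓; GC 11/20 = 55.0% ✓ — passes.
Candidate 5 (19 nt, A=10 T=3 G=4 C=2): length 19, outside 20–22 ✗; GC 6/19 = 31.6%, outside 45.6–63.6% ✗ — fails.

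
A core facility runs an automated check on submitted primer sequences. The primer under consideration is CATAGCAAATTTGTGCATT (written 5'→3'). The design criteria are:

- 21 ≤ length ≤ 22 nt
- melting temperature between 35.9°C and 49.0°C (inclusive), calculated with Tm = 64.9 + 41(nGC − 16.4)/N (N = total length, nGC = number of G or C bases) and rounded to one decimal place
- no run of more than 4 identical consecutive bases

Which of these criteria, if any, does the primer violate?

Base counts: A=6, T=7, G=3, C=3 (length 19).
length: length 19, outside 21–22 ✗
Tm: Tm = 64.9 + 41·(6 − 16.4)/19 = 42.5°C ✓
homopolymer run: longest run = 3 ✓

Fails: length.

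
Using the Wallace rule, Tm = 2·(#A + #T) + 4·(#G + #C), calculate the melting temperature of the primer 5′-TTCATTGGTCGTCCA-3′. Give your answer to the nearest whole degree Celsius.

44°C

Base counts: A=2, T=6, G=3, C=4 (length 15).
Tm = 2·(2+6) + 4·(3+4) = 2·8 + 4·7 = 16 + 28 = 44°C.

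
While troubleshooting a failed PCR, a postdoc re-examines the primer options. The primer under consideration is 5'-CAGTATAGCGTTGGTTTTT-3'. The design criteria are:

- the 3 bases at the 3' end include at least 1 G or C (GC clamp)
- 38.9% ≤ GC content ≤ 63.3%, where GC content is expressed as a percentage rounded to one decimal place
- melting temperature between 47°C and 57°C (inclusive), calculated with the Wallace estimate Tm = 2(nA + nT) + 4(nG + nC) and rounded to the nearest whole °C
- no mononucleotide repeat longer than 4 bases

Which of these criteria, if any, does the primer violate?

Base counts: A=3, T=9, G=5, C=2 (length 19).
GC clamp: 3' end TTT has 0 G/C, need ≥1 ✗
GC content: GC 7/19 = 36.8%, outside 38.9–63.3% ✗
Tm: Tm = 2·12 + 4·7 = 52°C ✓
homopolymer run: longest run = 5, exceeds 4 ✗

Fails: GC clamp, GC content, homopolymer run.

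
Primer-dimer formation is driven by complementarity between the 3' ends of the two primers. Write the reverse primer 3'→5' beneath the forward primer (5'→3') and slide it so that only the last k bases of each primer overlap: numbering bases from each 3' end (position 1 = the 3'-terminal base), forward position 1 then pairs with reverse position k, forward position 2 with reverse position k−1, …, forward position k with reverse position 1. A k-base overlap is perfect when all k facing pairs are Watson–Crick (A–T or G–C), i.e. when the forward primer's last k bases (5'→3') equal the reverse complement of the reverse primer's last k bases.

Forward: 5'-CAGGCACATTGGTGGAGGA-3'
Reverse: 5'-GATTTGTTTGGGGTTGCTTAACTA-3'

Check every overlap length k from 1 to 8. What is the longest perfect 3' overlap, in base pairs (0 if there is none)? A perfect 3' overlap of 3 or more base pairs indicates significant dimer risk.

Last 8 bases (5'→3') — forward …GTGGAGGA, reverse …CTTAACTA.
Reverse complement of the reverse primer's last 8 bases: TAGTTAAG; its first k bases are the reverse complement of the reverse primer's last k bases, so a perfect k-base overlap needs the forward primer's last k bases to equal them.
Comparing (forward last k vs required): k=1: A vs T ✗; k=2: GA vs TA ✗; k=3: GGA vs TAG ✗; k=4: AGGA vs TAGT ✗; k=5: GAGGA vs TAGTT ✗; k=6: GGAGGA vs TAGTTA ✗; k=7: TGGAGGA vs TAGTTAA ✗; k=8: GTGGAGGA vs TAGTTAAG ✗.
No overlap length from 1 to 8 is perfect, so the longest perfect 3' overlap is 0.

Longest perfect overlap: 0 complementary base pairs; below the dimer-risk threshold (threshold 3).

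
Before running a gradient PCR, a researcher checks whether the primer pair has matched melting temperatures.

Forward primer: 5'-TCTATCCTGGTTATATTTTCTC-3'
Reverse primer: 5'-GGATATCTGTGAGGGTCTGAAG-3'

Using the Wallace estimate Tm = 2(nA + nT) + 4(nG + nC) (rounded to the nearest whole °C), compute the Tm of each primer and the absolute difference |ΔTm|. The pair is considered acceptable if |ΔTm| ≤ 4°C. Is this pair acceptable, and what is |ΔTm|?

Forward: A=3 T=12 G=2 C=5 → Tm = 2·15 + 4·7 = 58°C.
Reverse: A=5 T=6 G=9 C=2 → Tm = 2·11 + 4·11 = 66°C.
|ΔTm| = |58 − 66| = 8°C, > 4°C.

|ΔTm| = 8°C; the pair is not acceptable.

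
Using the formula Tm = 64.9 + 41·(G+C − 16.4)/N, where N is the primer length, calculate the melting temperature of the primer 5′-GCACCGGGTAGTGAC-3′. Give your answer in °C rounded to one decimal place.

47.4°C

Base counts: A=3, T=2, G=6, C=4; G+C = 10, N = 15.
Tm = 64.9 + 41·(10 − 16.4)/15 = 64.9 + -262.40/15 = 47.4°C.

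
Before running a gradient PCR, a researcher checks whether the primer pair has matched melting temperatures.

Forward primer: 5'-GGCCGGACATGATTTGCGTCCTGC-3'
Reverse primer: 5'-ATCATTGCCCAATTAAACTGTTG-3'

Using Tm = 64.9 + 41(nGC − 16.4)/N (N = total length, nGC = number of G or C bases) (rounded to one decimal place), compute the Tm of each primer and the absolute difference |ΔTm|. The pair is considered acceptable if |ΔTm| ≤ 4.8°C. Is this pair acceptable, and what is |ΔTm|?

Forward: G+C = 15, N = 24 → Tm = 64.9 + 41·(15 − 16.4)/24 = 62.5°C.
Reverse: G+C = 8, N = 23 → Tm = 64.9 + 41·(8 − 16.4)/23 = 49.9°C.
|ΔTm| = |62.5 − 49.9| = 12.6°C, > 4.8°C.

|ΔTm| = 12.6°C; the pair is not acceptable.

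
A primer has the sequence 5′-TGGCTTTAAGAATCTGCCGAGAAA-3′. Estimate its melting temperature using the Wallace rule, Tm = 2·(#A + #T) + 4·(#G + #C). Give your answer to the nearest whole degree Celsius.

Base counts: A=8, T=6, G=6, C=4 (length 24).
Tm = 2·(8+6) + 4·(6+4) = 2·14 + 4·10 = 28 + 40 = 68°C.

68°C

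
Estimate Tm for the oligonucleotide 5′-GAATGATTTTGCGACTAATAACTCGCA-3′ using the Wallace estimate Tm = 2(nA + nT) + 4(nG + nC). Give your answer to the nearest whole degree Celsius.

Base counts: A=9, T=8, G=5, C=5 (length 27).
Tm = 2·(9+8) + 4·(5+5) = 2·17 + 4·10 = 34 + 40 = 74°C.

74°C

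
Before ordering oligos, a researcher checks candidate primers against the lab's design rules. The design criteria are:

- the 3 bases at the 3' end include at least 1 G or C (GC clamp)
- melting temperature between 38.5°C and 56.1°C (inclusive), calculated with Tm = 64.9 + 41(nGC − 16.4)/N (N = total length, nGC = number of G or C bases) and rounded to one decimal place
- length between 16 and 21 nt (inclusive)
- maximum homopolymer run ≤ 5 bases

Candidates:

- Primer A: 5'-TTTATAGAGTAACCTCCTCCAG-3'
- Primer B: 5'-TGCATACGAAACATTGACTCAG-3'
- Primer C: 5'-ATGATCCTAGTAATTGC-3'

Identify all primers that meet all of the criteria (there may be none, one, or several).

Primer C only.

Primer A (22 nt, A=6 T=7 G=3 C=6): 3' end CAG has 2 G/C ✓; Tm = 64.9 + 41·(9 − 16.4)/22 = 51.1°C ✓; length 22, outside 16–21 ✗; longest run = 3 ✓ — fails.
Primer B (22 nt, A=8 T=5 G=4 C=5): 3' end CAG has 2 G/C ✓; Tm = 64.9 + 41·(9 − 16.4)/22 = 51.1°C ✓; length 22, outside 16–21 ✗; longest run = 3 ✓ — fails.
Primer C (17 nt, A=5 T=6 G=3 C=3): 3' end TGC has 2 G/C ✓; Tm = 64.9 + 41·(6 − 16.4)/17 = 39.8°C ✓; length 17 ✓; longest run = 2 ✓ — passes.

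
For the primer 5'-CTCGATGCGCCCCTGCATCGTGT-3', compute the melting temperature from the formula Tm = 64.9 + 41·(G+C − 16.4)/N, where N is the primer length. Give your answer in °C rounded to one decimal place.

Base counts: A=2, T=6, G=6, C=9; G+C = 15, N = 23.
Tm = 64.9 + 41·(15 − 16.4)/23 = 64.9 + -57.40/23 = 62.4°C.

62.4°C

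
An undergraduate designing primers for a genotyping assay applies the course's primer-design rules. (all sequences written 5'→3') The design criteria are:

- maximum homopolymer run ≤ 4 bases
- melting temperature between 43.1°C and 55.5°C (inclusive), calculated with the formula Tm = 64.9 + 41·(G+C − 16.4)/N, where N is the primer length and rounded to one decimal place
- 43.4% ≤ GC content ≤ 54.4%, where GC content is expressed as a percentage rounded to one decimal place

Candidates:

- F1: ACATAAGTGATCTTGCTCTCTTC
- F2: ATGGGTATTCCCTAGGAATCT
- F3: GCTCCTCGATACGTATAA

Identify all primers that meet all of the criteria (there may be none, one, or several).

F3 only.

F1 (23 nt, A=5 T=9 G=3 C=6): longest run = 2 ✓; Tm = 64.9 + 41·(9 − 16.4)/23 = 51.7°C ✓; GC 9/23 = 39.1%, outside 43.4–54.4% ✗ — fails.
F2 (21 nt, A=5 T=7 G=5 C=4): longest run = 3 ✓; Tm = 64.9 + 41·(9 − 16.4)/21 = 50.5°C ✓; GC 9/21 = 42.9%, outside 43.4–54.4% ✗ — fails.
F3 (18 nt, A=5 T=5 G=3 C=5): longest run = 2 ✓; Tm = 64.9 + 41·(8 − 16.4)/18 = 45.8°C ✓; GC 8/18 = 44.4% ✓ — passes.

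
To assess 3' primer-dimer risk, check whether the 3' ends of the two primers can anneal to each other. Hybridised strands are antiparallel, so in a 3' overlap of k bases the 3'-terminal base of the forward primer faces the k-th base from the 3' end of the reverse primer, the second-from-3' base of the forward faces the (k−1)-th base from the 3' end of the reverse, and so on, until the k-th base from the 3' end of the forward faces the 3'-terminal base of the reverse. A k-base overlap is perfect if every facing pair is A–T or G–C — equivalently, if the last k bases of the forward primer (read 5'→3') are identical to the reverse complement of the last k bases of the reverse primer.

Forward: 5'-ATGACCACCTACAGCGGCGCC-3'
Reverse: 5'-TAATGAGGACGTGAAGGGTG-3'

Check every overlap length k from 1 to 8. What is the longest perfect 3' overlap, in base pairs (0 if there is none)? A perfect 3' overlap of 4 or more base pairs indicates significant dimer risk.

Longest perfect overlap: 1 complementary base pair; below the dimer-risk threshold (threshold 4).

Last 8 bases (5'→3') — forward …GCGGCGCC, reverse …GAAGGGTG.
Reverse complement of the reverse primer's last 8 bases: CACCCTTC; its first k bases are the reverse complement of the reverse primer's last k bases, so a perfect k-base overlap needs the forward primer's last k bases to equal them.
Comparing (forward last k vs required): k=1: C vs C ✓; k=2: CC vs CA ✗; k=3: GCC vs CAC ✗; k=4: CGCC vs CACC ✗; k=5: GCGCC vs CACCC ✗; k=6: GGCGCC vs CACCCT ✗; k=7: CGGCGCC vs CACCCTT ✗; k=8: GCGGCGCC vs CACCCTTC ✗.
Only k = 1 is perfect, so the longest perfect 3' overlap is 1.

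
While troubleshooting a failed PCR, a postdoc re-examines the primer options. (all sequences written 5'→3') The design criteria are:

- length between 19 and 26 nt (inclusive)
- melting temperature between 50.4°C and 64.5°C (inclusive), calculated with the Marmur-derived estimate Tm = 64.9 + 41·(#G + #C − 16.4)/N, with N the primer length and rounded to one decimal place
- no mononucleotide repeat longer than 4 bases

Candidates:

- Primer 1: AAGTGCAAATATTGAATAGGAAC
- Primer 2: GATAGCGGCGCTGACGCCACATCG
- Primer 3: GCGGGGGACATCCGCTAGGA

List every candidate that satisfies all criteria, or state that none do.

Primer 1 (23 nt, A=11 T=5 G=5 C=2): length 23 ✓; Tm = 64.9 + 41·(7 − 16.4)/23 = 48.1°C, outside 50.4–64.5°C ✗; longest run = 3 ✓ — fails.
Primer 2 (24 nt, A=5 T=3 G=8 C=8): length 24 ✓; Tm = 64.9 + 41·(16 − 16.4)/24 = 64.2°C ✓; longest run = 2 ✓ — passes.
Primer 3 (20 nt, A=4 T=2 G=9 C=5): length 20 ✓; Tm = 64.9 + 41·(14 − 16.4)/20 = 60.0°C ✓; longest run = 5, exceeds 4 ✗ — fails.

Primer 2 only.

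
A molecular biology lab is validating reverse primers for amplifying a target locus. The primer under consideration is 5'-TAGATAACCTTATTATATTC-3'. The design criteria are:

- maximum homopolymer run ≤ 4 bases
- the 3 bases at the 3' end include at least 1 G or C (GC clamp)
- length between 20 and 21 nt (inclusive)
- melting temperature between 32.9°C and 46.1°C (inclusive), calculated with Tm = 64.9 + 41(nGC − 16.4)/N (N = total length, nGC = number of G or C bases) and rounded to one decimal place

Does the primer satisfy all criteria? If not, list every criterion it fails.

Meets all criteria.

Base counts: A=7, T=9, G=1, C=3 (length 20).
homopolymer run: longest run = 2 ✓
GC clamp: 3' end TTC has 1 G/C ✓
length: length 20 ✓
Tm: Tm = 64.9 + 41·(4 − 16.4)/20 = 39.5°C ✓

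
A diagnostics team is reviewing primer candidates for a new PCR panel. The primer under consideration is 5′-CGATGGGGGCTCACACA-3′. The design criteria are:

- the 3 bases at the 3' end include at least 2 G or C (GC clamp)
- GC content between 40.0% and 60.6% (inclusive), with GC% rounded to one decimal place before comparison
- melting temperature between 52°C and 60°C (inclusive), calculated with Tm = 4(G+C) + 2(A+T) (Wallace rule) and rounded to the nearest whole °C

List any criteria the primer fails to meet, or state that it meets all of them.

Base counts: A=4, T=2, G=6, C=5 (length 17).
GC clamp: 3' end ACA has 1 G/C, need ≥2 ✗
GC content: GC 11/17 = 64.7%, outside 40.0–60.6% ✗
Tm: Tm = 2·6 + 4·11 = 56°C ✓

Fails: GC clamp, GC content.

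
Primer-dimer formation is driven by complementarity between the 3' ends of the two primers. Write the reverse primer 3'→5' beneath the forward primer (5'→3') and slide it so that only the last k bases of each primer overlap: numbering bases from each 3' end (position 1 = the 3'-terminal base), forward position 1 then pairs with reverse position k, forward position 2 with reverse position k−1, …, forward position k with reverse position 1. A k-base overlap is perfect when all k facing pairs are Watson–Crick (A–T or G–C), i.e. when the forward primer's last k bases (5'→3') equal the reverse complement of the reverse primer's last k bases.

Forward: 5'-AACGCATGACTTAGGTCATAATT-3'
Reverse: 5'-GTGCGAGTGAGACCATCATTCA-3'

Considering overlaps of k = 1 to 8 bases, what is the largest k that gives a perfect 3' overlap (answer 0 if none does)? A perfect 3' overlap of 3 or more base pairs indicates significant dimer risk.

Last 8 bases (5'→3') — forward …TCATAATT, reverse …ATCATTCA.
Reverse complement of the reverse primer's last 8 bases: TGAATGAT; its first k bases are the reverse complement of the reverse primer's last k bases, so a perfect k-base overlap needs the forward primer's last k bases to equal them.
Comparing (forward last k vs required): k=1: T vs T ✓; k=2: TT vs TG ✗; k=3: ATT vs TGA ✗; k=4: AATT vs TGAA ✗; k=5: TAATT vs TGAAT ✗; k=6: ATAATT vs TGAATG ✗; k=7: CATAATT vs TGAATGA ✗; k=8: TCATAATT vs TGAATGAT ✗.
Only k = 1 is perfect, so the longest perfect 3' overlap is 1.

Longest perfect overlap: 1 complementary base pair; below the dimer-risk threshold (threshold 3).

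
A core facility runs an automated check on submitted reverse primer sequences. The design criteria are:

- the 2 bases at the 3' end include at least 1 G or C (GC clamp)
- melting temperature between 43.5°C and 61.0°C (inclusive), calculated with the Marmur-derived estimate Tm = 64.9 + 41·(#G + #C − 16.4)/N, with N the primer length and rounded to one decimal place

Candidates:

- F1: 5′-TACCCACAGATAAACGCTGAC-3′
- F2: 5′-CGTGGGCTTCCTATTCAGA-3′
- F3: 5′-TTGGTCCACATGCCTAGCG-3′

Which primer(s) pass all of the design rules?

F1 (21 nt, A=8 T=3 G=3 C=7): 3' end AC has 1 G/C ✓; Tm = 64.9 + 41·(10 − 16.4)/21 = 52.4°C ✓ — passes.
F2 (19 nt, A=3 T=6 G=5 C=5): 3' end GA has 1 G/C ✓; Tm = 64.9 + 41·(10 − 16.4)/19 = 51.1°C ✓ — passes.
F3 (19 nt, A=3 T=5 G=5 C=6): 3' end CG has 2 G/C ✓; Tm = 64.9 + 41·(11 − 16.4)/19 = 53.2°C ✓ — passes.

F1, F2 and F3.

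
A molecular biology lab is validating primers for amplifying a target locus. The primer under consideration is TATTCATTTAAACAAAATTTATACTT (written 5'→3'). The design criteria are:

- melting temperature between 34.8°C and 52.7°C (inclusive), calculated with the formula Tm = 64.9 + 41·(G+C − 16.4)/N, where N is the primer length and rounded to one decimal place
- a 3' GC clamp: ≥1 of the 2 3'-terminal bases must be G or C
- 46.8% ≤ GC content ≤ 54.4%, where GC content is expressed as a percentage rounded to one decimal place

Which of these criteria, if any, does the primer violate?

Base counts: A=11, T=12, G=0, C=3 (length 26).
Tm: Tm = 64.9 + 41·(3 − 16.4)/26 = 43.8°C ✓
GC clamp: 3' end TT has 0 G/C, need ≥1 ✗
GC content: GC 3/26 = 11.5%, outside 46.8–54.4% ✗

Fails: GC clamp, GC content.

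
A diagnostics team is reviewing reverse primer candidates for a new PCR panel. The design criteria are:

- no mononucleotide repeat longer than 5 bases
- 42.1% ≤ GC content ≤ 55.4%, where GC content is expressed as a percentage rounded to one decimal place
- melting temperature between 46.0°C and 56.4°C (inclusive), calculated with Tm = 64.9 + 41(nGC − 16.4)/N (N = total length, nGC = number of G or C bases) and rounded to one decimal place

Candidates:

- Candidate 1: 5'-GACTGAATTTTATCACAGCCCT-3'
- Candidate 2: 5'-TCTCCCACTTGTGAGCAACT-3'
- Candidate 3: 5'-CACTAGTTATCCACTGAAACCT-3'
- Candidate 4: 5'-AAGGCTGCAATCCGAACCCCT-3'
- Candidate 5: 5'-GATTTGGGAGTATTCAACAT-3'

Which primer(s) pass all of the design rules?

Candidate 1 (22 nt, A=6 T=7 G=3 C=6): longest run = 4 ✓; GC 9/22 = 40.9%, outside 42.1–55.4% ✗; Tm = 64.9 + 41·(9 − 16.4)/22 = 51.1°C ✓ — fails.
Candidate 2 (20 nt, A=4 T=6 G=3 C=7): longest run = 3 ✓; GC 10/20 = 50.0% ✓; Tm = 64.9 + 41·(10 − 16.4)/20 = 51.8°C ✓ — passes.
Candidate 3 (22 nt, A=7 T=6 G=2 C=7): longest run = 3 ✓; GC 9/22 = 40.9%, outside 42.1–55.4% ✗; Tm = 64.9 + 41·(9 − 16.4)/22 = 51.1°C ✓ — fails.
Candidate 4 (21 nt, A=6 T=3 G=4 C=8): longest run = 4 ✓; GC 12/21 = 57.1%, outside 42.1–55.4% ✗; Tm = 64.9 + 41·(12 − 16.4)/21 = 56.3°C ✓ — fails.
Candidate 5 (20 nt, A=6 T=7 G=5 C=2): longest run = 3 ✓; GC 7/20 = 35.0%, outside 42.1–55.4% ✗; Tm = 64.9 + 41·(7 − 16.4)/20 = 45.6°C, outside 46.0–56.4°C ✗ — fails.

Candidate 2 only.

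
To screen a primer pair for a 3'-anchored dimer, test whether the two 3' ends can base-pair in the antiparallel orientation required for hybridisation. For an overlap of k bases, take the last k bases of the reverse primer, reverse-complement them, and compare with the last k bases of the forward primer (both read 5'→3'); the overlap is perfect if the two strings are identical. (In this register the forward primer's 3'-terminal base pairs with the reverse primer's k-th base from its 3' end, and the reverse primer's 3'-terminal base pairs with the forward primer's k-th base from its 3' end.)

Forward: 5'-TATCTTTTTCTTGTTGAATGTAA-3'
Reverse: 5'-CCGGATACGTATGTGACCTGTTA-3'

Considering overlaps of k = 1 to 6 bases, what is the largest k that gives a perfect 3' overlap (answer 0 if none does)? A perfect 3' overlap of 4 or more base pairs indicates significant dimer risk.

Last 6 bases (5'→3') — forward …ATGTAA, reverse …CTGTTA.
Reverse complement of the reverse primer's last 6 bases: TAACAG; its first k bases are the reverse complement of the reverse primer's last k bases, so a perfect k-base overlap needs the forward primer's last k bases to equal them.
Comparing (forward last k vs required): k=1: A vs T ✗; k=2: AA vs TA ✗; k=3: TAA vs TAA ✓; k=4: GTAA vs TAAC ✗; k=5: TGTAA vs TAACA ✗; k=6: ATGTAA vs TAACAG ✗.
Only k = 3 is perfect, so the longest perfect 3' overlap is 3.

Longest perfect overlap: 3 complementary base pairs; below the dimer-risk threshold (threshold 4).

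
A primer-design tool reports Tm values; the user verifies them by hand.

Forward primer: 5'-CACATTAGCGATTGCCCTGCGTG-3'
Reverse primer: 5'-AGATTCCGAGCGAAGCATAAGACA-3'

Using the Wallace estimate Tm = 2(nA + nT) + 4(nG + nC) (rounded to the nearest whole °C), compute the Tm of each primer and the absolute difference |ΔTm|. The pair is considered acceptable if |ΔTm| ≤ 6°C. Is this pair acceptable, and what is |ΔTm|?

|ΔTm| = 2°C; the pair is acceptable.

Forward: A=4 T=6 G=6 C=7 → Tm = 2·10 + 4·13 = 72°C.
Reverse: A=10 T=3 G=6 C=5 → Tm = 2·13 + 4·11 = 70°C.
|ΔTm| = |72 − 70| = 2°C, ≤ 6°C.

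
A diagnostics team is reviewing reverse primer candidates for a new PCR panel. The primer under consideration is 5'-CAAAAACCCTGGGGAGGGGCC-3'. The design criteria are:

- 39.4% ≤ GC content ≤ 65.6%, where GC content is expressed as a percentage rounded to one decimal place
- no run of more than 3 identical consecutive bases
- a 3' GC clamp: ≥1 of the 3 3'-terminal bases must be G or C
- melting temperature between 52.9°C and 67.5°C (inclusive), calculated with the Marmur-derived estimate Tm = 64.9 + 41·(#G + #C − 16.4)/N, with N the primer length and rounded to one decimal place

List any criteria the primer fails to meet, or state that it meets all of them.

Fails: GC content, homopolymer run.

Base counts: A=6, T=1, G=8, C=6 (length 21).
GC content: GC 14/21 = 66.7%, outside 39.4–65.6% ✗
homopolymer run: longest run = 5, exceeds 3 ✗
GC clamp: 3' end GCC has 3 G/C ✓
Tm: Tm = 64.9 + 41·(14 − 16.4)/21 = 60.2°C ✓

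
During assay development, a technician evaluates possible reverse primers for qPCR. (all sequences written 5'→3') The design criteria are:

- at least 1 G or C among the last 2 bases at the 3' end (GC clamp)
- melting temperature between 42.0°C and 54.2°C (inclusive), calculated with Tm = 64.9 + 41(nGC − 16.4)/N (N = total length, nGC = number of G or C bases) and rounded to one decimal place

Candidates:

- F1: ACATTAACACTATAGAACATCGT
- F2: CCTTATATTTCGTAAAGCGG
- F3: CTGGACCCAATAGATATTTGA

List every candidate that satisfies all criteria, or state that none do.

F1, F2 and F3.

F1 (23 nt, A=10 T=6 G=2 C=5): 3' end GT has 1 G/C ✓; Tm = 64.9 + 41·(7 − 16.4)/23 = 48.1°C ✓ — passes.
F2 (20 nt, A=5 T=7 G=4 C=4): 3' end GG has 2 G/C ✓; Tm = 64.9 + 41·(8 − 16.4)/20 = 47.7°C ✓ — passes.
F3 (21 nt, A=7 T=6 G=4 C=4): 3' end GA has 1 G/C ✓; Tm = 64.9 + 41·(8 − 16.4)/21 = 48.5°C ✓ — passes.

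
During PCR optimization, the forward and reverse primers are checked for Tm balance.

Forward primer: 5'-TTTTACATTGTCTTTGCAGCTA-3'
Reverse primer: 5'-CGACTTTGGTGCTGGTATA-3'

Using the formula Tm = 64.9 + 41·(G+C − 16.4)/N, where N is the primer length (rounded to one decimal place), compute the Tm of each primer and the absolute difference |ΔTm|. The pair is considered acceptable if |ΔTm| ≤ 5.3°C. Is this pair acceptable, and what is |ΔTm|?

Forward: G+C = 7, N = 22 → Tm = 64.9 + 41·(7 − 16.4)/22 = 47.4°C.
Reverse: G+C = 9, N = 19 → Tm = 64.9 + 41·(9 − 16.4)/19 = 48.9°C.
|ΔTm| = |47.4 − 48.9| = 1.5°C, ≤ 5.3°C.

|ΔTm| = 1.5°C; the pair is acceptable.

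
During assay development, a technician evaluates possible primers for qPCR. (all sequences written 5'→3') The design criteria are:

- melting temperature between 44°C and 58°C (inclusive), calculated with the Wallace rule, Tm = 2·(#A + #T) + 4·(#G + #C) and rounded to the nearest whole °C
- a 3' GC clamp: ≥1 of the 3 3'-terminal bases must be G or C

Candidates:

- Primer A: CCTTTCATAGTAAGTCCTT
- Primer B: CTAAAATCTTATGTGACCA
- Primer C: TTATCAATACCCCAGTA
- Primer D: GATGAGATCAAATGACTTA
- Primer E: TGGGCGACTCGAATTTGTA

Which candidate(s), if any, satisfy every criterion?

Primer A, Primer B, Primer C and Primer E.

Primer A (19 nt, A=4 T=8 G=2 C=5): Tm = 2·12 + 4·7 = 52°C ✓; 3' end CTT has 1 G/C ✓ — passes.
Primer B (19 nt, A=7 T=6 G=2 C=4): Tm = 2·13 + 4·6 = 50°C ✓; 3' end CCA has 2 G/C ✓ — passes.
Primer C (17 nt, A=6 T=5 G=1 C=5): Tm = 2·11 + 4·6 = 46°C ✓; 3' end GTA has 1 G/C ✓ — passes.
Primer D (19 nt, A=8 T=5 G=4 C=2): Tm = 2·13 + 4·6 = 50°C ✓; 3' end TTA has 0 G/C, need ≥1 ✗ — fails.
Primer E (19 nt, A=4 T=6 G=6 C=3): Tm = 2·10 + 4·9 = 56°C ✓; 3' end GTA has 1 G/C ✓ — passes.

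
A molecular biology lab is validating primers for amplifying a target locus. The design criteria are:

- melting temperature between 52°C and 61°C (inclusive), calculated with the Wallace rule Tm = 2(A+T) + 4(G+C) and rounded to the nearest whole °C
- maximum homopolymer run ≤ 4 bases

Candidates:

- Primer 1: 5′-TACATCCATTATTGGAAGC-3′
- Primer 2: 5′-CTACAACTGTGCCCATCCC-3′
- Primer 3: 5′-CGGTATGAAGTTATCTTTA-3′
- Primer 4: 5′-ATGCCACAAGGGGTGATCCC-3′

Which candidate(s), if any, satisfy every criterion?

Primer 1 (19 nt, A=6 T=6 G=3 C=4): Tm = 2·12 + 4·7 = 52°C ✓; longest run = 2 ✓ — passes.
Primer 2 (19 nt, A=4 T=4 G=2 C=9): Tm = 2·8 + 4·11 = 60°C ✓; longest run = 3 ✓ — passes.
Primer 3 (19 nt, A=5 T=8 G=4 C=2): Tm = 2·13 + 4·6 = 50°C, outside 52–61°C ✗; longest run = 3 ✓ — fails.
Primer 4 (20 nt, A=5 T=3 G=6 C=6): Tm = 2·8 + 4·12 = 64°C, outside 52–61°C ✗; longest run = 4 ✓ — fails.

Primer 1 and Primer 2.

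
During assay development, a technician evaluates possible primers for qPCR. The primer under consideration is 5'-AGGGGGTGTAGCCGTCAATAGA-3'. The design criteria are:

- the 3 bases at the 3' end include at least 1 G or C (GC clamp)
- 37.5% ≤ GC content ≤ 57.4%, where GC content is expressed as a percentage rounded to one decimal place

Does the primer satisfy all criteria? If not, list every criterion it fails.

Base counts: A=6, T=4, G=9, C=3 (length 22).
GC clamp: 3' end AGA has 1 G/C ✓
GC content: GC 12/22 = 54.5% ✓

Meets all criteria.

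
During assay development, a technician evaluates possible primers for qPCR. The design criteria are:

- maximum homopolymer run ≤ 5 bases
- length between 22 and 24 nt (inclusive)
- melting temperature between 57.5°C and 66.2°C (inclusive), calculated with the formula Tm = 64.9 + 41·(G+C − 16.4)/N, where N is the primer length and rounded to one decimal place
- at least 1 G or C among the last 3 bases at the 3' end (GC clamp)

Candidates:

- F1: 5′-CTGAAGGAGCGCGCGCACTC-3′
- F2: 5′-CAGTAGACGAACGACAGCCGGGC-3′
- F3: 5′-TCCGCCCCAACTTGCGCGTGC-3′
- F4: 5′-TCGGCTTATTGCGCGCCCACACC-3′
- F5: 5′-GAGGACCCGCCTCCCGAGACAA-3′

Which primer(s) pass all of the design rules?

F1 (20 nt, A=4 T=2 G=7 C=7): longest run = 2 ✓; length 20, outside 22–24 ✗; Tm = 64.9 + 41·(14 − 16.4)/20 = 60.0°C ✓; 3' end CTC has 2 G/C ✓ — fails.
F2 (23 nt, A=7 T=1 G=8 C=7): longest run = 3 ✓; length 23 ✓; Tm = 64.9 + 41·(15 − 16.4)/23 = 62.4°C ✓; 3' end GGC has 3 G/C ✓ — passes.
F3 (21 nt, A=2 T=4 G=5 C=10): longest run = 4 ✓; length 21, outside 22–24 ✗; Tm = 64.9 + 41·(15 − 16.4)/21 = 62.2°C ✓; 3' end TGC has 2 G/C ✓ — fails.
F4 (23 nt, A=3 T=5 G=5 C=10): longest run = 3 ✓; length 23 ✓; Tm = 64.9 + 41·(15 − 16.4)/23 = 62.4°C ✓; 3' end ACC has 2 G/C ✓ — passes.
F5 (22 nt, A=6 T=1 G=6 C=9): longest run = 3 ✓; length 22 ✓; Tm = 64.9 + 41·(15 − 16.4)/22 = 62.3°C ✓; 3' end CAA has 1 G/C ✓ — passes.

F2, F4 and F5.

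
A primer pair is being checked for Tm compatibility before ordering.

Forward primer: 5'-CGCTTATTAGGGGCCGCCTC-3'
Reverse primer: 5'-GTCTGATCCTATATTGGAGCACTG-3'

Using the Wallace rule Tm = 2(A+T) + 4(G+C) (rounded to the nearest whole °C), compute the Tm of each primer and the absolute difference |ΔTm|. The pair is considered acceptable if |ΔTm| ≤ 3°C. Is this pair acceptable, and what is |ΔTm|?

Forward: A=2 T=5 G=6 C=7 → Tm = 2·7 + 4·13 = 66°C.
Reverse: A=5 T=8 G=6 C=5 → Tm = 2·13 + 4·11 = 70°C.
|ΔTm| = |66 − 70| = 4°C, > 3°C.

|ΔTm| = 4°C; the pair is not acceptable.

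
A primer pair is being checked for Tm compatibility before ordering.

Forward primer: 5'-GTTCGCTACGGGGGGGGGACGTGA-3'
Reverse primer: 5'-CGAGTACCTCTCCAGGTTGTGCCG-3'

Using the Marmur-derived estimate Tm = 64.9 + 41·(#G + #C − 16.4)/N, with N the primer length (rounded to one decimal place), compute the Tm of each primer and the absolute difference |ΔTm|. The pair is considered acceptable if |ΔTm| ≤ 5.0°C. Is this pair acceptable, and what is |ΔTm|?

Forward: G+C = 17, N = 24 → Tm = 64.9 + 41·(17 − 16.4)/24 = 65.9°C.
Reverse: G+C = 15, N = 24 → Tm = 64.9 + 41·(15 − 16.4)/24 = 62.5°C.
|ΔTm| = |65.9 − 62.5| = 3.4°C, ≤ 5.0°C.

|ΔTm| = 3.4°C; the pair is acceptable.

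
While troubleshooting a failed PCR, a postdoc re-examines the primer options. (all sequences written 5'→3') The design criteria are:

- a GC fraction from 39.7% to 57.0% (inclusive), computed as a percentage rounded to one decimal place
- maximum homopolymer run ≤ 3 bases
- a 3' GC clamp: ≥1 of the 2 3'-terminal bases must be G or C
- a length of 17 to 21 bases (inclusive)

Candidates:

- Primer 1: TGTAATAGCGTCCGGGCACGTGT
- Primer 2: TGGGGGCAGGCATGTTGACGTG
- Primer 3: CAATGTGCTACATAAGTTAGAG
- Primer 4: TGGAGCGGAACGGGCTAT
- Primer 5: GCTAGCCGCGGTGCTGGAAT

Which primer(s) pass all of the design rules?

Primer 1 (23 nt, A=4 T=6 G=8 C=5): GC 13/23 = 56.5% ✓; longest run = 3 ✓; 3' end GT has 1 G/C ✓; length 23, outside 17–21 ✗ — fails.
Primer 2 (22 nt, A=3 T=5 G=11 C=3): GC 14/22 = 63.6%, outside 39.7–57.0% ✗; longest run = 5, exceeds 3 ✗; 3' end TG has 1 G/C ✓; length 22, outside 17–21 ✗ — fails.
Primer 3 (22 nt, A=8 T=6 G=5 C=3): GC 8/22 = 36.4%, outside 39.7–57.0% ✗; longest run = 2 ✓; 3' end AG has 1 G/C ✓; length 22, outside 17–21 ✗ — fails.
Primer 4 (18 nt, A=4 T=3 G=8 C=3): GC 11/18 = 61.1%, outside 39.7–57.0% ✗; longest run = 3 ✓; 3' end AT has 0 G/C, need ≥1 ✗; length 18 ✓ — fails.
Primer 5 (20 nt, A=3 T=4 G=8 C=5): GC 13/20 = 65.0%, outside 39.7–57.0% ✗; longest run = 2 ✓; 3' end AT has 0 G/C, need ≥1 ✗; length 20 ✓ — fails.

None of the candidates satisfy all criteria.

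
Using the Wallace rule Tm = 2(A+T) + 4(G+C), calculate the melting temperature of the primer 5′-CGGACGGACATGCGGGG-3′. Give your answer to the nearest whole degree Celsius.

60°C

Base counts: A=3, T=1, G=9, C=4 (length 17).
Tm = 2·(3+1) + 4·(9+4) = 2·4 + 4·13 = 8 + 52 = 60°C.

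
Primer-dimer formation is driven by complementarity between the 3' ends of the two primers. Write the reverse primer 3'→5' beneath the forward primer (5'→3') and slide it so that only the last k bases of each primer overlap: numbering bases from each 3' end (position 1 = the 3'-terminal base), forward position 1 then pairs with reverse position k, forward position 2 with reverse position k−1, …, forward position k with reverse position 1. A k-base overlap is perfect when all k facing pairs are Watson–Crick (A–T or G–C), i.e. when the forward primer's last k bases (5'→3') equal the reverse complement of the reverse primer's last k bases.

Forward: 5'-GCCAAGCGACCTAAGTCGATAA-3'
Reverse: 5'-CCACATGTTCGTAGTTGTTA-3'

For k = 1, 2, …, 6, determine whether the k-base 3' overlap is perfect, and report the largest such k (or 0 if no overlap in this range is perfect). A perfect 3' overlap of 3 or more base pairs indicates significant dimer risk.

Last 6 bases (5'→3') — forward …CGATAA, reverse …TTGTTA.
Reverse complement of the reverse primer's last 6 bases: TAACAA; its first k bases are the reverse complement of the reverse primer's last k bases, so a perfect k-base overlap needs the forward primer's last k bases to equal them.
Comparing (forward last k vs required): k=1: A vs T ✗; k=2: AA vs TA ✗; k=3: TAA vs TAA ✓; k=4: ATAA vs TAAC ✗; k=5: GATAA vs TAACA ✗; k=6: CGATAA vs TAACAA ✗.
Only k = 3 is perfect, so the longest perfect 3' overlap is 3.

Longest perfect overlap: 3 complementary base pairs; significant dimer risk (threshold 3).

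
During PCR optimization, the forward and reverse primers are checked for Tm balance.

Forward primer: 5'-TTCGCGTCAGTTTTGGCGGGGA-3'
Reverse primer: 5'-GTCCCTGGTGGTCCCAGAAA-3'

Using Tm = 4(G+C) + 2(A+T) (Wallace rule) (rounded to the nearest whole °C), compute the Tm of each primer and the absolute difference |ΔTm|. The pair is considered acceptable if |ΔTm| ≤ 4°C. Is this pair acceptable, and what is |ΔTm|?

|ΔTm| = 6°C; the pair is not acceptable.

Forward: A=2 T=7 G=9 C=4 → Tm = 2·9 + 4·13 = 70°C.
Reverse: A=4 T=4 G=6 C=6 → Tm = 2·8 + 4·12 = 64°C.
|ΔTm| = |70 − 64| = 6°C, > 4°C.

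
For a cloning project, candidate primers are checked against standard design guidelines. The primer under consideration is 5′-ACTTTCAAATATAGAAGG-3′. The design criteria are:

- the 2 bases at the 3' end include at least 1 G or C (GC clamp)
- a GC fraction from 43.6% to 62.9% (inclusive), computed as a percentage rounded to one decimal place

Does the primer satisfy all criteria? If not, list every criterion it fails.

Fails: GC content.

Base counts: A=8, T=5, G=3, C=2 (length 18).
GC clamp: 3' end GG has 2 G/C ✓
GC content: GC 5/18 = 27.8%, outside 43.6–62.9% ✗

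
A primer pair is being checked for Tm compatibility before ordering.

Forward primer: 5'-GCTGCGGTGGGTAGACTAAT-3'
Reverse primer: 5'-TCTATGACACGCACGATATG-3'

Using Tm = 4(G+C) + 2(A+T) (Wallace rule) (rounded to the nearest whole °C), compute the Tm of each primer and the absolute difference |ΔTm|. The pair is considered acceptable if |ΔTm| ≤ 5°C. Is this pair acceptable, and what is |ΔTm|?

|ΔTm| = 4°C; the pair is acceptable.

Forward: A=4 T=5 G=8 C=3 → Tm = 2·9 + 4·11 = 62°C.
Reverse: A=6 T=5 G=4 C=5 → Tm = 2·11 + 4·9 = 58°C.
|ΔTm| = |62 − 58| = 4°C, ≤ 5°C.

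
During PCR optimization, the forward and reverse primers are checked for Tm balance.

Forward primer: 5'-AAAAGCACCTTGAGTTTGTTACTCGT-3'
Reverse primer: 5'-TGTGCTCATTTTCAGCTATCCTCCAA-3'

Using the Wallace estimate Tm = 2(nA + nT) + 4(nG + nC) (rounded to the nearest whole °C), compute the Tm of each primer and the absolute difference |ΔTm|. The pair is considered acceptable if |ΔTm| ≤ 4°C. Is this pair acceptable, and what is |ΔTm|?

|ΔTm| = 2°C; the pair is acceptable.

Forward: A=7 T=9 G=5 C=5 → Tm = 2·16 + 4·10 = 72°C.
Reverse: A=5 T=10 G=3 C=8 → Tm = 2·15 + 4·11 = 74°C.
|ΔTm| = |72 − 74| = 2°C, ≤ 4°C.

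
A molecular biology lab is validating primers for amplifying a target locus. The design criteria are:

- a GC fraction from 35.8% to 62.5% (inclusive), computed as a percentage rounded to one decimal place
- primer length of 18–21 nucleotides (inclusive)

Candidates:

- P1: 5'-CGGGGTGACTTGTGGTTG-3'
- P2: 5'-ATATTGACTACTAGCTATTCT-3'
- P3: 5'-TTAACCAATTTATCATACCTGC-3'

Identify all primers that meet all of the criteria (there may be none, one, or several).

P1 only.

P1 (18 nt, A=1 T=6 G=9 C=2): GC 11/18 = 61.1% ✓; length 18 ✓ — passes.
P2 (21 nt, A=6 T=9 G=2 C=4): GC 6/21 = 28.6%, outside 35.8–62.5% ✗; length 21 ✓ — fails.
P3 (22 nt, A=7 T=8 G=1 C=6): GC 7/22 = 31.8%, outside 35.8–62.5% ✗; length 22, outside 18–21 ✗ — fails.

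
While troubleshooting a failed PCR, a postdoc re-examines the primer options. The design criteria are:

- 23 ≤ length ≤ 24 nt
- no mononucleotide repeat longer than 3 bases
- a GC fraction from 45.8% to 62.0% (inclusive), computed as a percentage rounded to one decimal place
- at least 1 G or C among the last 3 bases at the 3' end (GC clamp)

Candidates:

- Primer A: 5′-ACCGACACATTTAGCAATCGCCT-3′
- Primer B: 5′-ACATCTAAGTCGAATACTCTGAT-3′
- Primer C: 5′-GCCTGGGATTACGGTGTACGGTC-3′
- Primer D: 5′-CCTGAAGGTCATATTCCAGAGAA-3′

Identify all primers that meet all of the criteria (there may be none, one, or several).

Primer A (23 nt, A=7 T=5 G=3 C=8): length 23 ✓; longest run = 3 ✓; GC 11/23 = 47.8% ✓; 3' end CCT has 2 G/C ✓ — passes.
Primer B (23 nt, A=8 T=7 G=3 C=5): length 23 ✓; longest run = 2 ✓; GC 8/23 = 34.8%, outside 45.8–62.0% ✗; 3' end GAT has 1 G/C ✓ — fails.
Primer C (23 nt, A=3 T=6 G=9 C=5): length 23 ✓; longest run = 3 ✓; GC 14/23 = 60.9% ✓; 3' end GTC has 2 G/C ✓ — passes.
Primer D (23 nt, A=8 T=5 G=5 C=5): length 23 ✓; longest run = 2 ✓; GC 10/23 = 43.5%, outside 45.8–62.0% ✗; 3' end GAA has 1 G/C ✓ — fails.

Primer A and Primer C.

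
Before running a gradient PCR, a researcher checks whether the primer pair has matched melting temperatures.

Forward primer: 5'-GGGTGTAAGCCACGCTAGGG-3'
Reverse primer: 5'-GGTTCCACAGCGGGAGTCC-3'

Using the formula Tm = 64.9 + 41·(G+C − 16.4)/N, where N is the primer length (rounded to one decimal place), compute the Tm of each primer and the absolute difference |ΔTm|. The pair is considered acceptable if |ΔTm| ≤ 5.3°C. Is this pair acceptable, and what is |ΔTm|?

Forward: G+C = 13, N = 20 → Tm = 64.9 + 41·(13 − 16.4)/20 = 57.9°C.
Reverse: G+C = 13, N = 19 → Tm = 64.9 + 41·(13 − 16.4)/19 = 57.6°C.
|ΔTm| = |57.9 − 57.6| = 0.3°C, ≤ 5.3°C.

|ΔTm| = 0.3°C; the pair is acceptable.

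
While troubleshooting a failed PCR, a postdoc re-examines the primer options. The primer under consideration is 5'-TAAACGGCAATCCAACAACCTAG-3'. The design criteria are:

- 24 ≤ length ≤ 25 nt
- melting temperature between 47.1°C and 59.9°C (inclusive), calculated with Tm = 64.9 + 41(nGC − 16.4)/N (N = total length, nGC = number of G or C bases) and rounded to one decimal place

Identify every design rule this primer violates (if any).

Base counts: A=10, T=3, G=3, C=7 (length 23).
length: length 23, outside 24–25 ✗
Tm: Tm = 64.9 + 41·(10 − 16.4)/23 = 53.5°C ✓

Fails: length.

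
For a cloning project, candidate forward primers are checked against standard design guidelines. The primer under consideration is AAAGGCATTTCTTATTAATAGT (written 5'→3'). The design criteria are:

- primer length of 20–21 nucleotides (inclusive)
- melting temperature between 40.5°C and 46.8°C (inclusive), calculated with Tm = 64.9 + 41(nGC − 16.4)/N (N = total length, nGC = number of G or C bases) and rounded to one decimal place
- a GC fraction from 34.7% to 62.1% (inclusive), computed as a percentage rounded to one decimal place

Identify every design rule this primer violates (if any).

Base counts: A=8, T=9, G=3, C=2 (length 22).
length: length 22, outside 20–21 ✗
Tm: Tm = 64.9 + 41·(5 − 16.4)/22 = 43.7°C ✓
GC content: GC 5/22 = 22.7%, outside 34.7–62.1% ✗

Fails: length, GC content.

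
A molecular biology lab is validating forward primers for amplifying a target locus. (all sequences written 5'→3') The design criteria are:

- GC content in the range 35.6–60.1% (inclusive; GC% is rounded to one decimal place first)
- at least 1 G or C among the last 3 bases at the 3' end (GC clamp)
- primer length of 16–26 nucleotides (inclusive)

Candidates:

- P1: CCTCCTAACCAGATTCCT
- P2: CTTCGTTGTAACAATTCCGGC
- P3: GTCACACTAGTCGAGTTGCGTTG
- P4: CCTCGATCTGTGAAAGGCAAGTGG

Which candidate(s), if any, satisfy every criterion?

P1, P2, P3 and P4.

P1 (18 nt, A=4 T=5 G=1 C=8): GC 9/18 = 50.0% ✓; 3' end CCT has 2 G/C ✓; length 18 ✓ — passes.
P2 (21 nt, A=4 T=7 G=4 C=6): GC 10/21 = 47.6% ✓; 3' end GGC has 3 G/C ✓; length 21 ✓ — passes.
P3 (23 nt, A=4 T=7 G=7 C=5): GC 12/23 = 52.2% ✓; 3' end TTG has 1 G/C ✓; length 23 ✓ — passes.
P4 (24 nt, A=6 T=5 G=8 C=5): GC 13/24 = 54.2% ✓; 3' end TGG has 2 G/C ✓; length 24 ✓ — passes.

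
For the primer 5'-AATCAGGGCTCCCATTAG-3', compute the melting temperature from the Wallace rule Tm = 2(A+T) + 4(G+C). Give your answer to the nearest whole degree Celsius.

54°C

Base counts: A=5, T=4, G=4, C=5 (length 18).
Tm = 2·(5+4) + 4·(4+5) = 2·9 + 4·9 = 18 + 36 = 54°C.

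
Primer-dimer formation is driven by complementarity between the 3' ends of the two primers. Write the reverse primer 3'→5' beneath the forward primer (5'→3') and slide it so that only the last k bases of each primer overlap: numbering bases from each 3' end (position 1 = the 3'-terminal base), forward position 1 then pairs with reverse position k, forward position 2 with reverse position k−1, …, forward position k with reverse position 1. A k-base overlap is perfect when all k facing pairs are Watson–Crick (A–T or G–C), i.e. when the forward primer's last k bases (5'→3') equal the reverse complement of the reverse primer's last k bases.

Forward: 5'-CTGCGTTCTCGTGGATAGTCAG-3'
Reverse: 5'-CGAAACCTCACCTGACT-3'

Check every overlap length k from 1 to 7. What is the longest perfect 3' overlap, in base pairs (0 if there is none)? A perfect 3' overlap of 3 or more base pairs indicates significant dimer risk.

Longest perfect overlap: 6 complementary base pairs; significant dimer risk (threshold 3).

Last 7 bases (5'→3') — forward …TAGTCAG, reverse …CCTGACT.
Reverse complement of the reverse primer's last 7 bases: AGTCAGG; its first k bases are the reverse complement of the reverse primer's last k bases, so a perfect k-base overlap needs the forward primer's last k bases to equal them.
Comparing (forward last k vs required): k=1: G vs A ✗; k=2: AG vs AG ✓; k=3: CAG vs AGT ✗; k=4: TCAG vs AGTC ✗; k=5: GTCAG vs AGTCA ✗; k=6: AGTCAG vs AGTCAG ✓; k=7: TAGTCAG vs AGTCAGG ✗.
Perfect overlaps at k = 2, 6; the largest is 6.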